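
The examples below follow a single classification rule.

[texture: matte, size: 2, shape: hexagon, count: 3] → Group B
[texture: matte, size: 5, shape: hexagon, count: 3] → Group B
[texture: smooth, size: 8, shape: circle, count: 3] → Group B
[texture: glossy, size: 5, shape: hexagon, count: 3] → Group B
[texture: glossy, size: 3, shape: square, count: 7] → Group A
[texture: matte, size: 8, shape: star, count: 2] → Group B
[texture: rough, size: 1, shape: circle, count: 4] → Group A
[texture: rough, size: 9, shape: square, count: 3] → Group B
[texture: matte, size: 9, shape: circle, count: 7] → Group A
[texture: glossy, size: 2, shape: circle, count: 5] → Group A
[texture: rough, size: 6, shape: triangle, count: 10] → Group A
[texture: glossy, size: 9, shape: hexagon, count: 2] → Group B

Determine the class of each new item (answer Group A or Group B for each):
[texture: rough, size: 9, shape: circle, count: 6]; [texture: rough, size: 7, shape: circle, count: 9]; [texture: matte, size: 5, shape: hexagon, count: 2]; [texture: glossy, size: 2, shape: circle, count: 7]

Group A, Group A, Group B, Group A

Every 'Group A' example satisfies: count ≥ 4. None of the 'Group B' examples do.
[texture: rough, size: 9, shape: circle, count: 6]: Group A (count = 6).
[texture: rough, size: 7, shape: circle, count: 9]: Group A (count = 9).
[texture: matte, size: 5, shape: hexagon, count: 2]: Group B (count = 2).
[texture: glossy, size: 2, shape: circle, count: 7]: Group A (count = 7).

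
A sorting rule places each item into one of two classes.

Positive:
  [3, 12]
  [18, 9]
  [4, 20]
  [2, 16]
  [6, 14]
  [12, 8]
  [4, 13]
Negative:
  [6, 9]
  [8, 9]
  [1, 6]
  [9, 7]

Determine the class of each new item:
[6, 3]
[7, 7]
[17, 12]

The classifier is using: max ≥ 12.
[6, 3] — max 6, hence Negative.
[7, 7] — max 7, hence Negative.
[17, 12] — max 17, hence Positive.

Negative, Negative, Positive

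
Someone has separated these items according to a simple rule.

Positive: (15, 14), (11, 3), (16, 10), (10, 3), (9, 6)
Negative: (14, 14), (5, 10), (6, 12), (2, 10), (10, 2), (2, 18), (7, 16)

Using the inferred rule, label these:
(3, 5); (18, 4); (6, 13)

Negative, Positive, Negative

One predicate separates the groups cleanly: first > second AND sum ≥ 13.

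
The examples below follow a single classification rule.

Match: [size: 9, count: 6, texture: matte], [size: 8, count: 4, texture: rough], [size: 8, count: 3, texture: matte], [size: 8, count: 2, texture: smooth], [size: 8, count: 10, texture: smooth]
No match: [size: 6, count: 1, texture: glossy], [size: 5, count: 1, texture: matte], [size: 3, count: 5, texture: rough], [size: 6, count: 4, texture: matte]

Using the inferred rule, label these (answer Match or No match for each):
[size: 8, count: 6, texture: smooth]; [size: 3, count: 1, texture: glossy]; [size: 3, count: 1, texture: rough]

Match, No match, No match

Rule: size ≥ 8. This holds for each 'Match' example and fails for each 'No match' one.
[size: 8, count: 6, texture: smooth]: size = 8 — qualifies, so Match.
[size: 3, count: 1, texture: glossy]: size = 3 — doesn't qualify, so No match.
[size: 3, count: 1, texture: rough]: size = 3 — doesn't qualify, so No match.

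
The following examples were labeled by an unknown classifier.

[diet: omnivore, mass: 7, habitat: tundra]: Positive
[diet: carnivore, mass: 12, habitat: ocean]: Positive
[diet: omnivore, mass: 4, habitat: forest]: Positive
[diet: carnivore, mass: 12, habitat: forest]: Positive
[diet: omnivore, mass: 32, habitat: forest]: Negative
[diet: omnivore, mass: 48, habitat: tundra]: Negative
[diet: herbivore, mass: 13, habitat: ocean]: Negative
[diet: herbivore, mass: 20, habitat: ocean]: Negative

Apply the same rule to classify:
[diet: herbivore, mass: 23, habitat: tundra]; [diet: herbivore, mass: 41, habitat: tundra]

Negative, Negative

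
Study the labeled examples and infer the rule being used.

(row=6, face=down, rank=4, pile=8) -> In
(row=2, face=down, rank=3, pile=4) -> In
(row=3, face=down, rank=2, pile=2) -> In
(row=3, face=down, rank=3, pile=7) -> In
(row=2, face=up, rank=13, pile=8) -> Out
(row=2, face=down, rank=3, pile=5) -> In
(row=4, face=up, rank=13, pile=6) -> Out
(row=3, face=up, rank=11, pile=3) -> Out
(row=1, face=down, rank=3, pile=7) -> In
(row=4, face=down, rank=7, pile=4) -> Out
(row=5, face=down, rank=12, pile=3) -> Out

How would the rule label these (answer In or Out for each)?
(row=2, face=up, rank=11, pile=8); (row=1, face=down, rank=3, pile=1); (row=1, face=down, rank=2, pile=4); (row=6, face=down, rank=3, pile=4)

Out, In, In, In

The pattern is that an item is 'In' exactly when: rank ≤ 4.
(row=2, face=up, rank=11, pile=8): rank = 11, doesn't qualify → Out.
(row=1, face=down, rank=3, pile=1): rank = 3, fits → In.
(row=1, face=down, rank=2, pile=4): rank = 2, fits → In.
(row=6, face=down, rank=3, pile=4): rank = 3, fits → In.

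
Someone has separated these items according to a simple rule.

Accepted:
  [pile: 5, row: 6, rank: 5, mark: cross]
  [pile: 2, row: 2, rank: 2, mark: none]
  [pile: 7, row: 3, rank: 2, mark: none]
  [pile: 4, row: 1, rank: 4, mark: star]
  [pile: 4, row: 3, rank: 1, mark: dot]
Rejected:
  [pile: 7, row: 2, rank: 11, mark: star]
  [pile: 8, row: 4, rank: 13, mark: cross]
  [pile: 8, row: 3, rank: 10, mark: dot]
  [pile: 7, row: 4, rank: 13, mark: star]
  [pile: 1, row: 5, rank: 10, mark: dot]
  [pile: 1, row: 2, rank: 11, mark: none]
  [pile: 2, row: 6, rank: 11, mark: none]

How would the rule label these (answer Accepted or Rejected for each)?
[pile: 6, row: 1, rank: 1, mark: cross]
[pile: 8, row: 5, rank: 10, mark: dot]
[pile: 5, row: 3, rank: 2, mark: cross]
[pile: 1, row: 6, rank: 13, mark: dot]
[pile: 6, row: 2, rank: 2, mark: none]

Accepted, Rejected, Accepted, Rejected, Accepted

All 'Accepted' examples share one property — rank ≤ 5 — and every 'Rejected' example lacks it.
[pile: 6, row: 1, rank: 1, mark: cross]: Accepted (rank = 1). [pile: 8, row: 5, rank: 10, mark: dot]: Rejected (rank = 10). [pile: 5, row: 3, rank: 2, mark: cross]: Accepted (rank = 2). [pile: 1, row: 6, rank: 13, mark: dot]: Rejected (rank = 13). [pile: 6, row: 2, rank: 2, mark: none]: Accepted (rank = 2).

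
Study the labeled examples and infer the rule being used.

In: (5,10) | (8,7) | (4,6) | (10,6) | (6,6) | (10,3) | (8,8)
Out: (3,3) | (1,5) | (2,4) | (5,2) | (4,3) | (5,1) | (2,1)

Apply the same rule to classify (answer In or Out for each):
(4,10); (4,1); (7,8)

Every 'In' example satisfies: sum ≥ 10. None of the 'Out' examples do.

In, Out, In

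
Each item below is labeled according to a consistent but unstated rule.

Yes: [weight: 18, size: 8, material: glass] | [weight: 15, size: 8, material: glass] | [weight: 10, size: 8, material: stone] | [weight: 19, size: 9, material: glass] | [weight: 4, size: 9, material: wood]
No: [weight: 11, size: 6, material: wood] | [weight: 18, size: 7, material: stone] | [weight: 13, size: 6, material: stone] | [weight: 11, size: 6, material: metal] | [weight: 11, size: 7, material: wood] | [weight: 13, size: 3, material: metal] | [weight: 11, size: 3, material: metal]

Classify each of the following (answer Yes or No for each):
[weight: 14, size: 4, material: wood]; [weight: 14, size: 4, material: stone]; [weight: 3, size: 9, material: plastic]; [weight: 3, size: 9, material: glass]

A rule that fits every label: size ≥ 8 — true of each 'Yes' example, false of each 'No' one.

No, No, Yes, Yes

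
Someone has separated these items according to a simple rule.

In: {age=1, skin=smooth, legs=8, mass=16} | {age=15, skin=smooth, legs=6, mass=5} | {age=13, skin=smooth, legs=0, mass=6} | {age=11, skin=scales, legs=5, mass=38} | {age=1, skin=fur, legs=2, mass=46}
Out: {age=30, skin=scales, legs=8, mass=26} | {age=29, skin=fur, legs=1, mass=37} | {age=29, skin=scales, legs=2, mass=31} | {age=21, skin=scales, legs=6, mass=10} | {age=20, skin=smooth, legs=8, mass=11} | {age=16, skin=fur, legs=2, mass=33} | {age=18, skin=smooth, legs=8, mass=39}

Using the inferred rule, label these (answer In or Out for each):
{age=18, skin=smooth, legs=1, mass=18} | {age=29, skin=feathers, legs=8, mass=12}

The common property of the 'In' items is: age ≤ 15. No 'Out' item has it.
{age=18, skin=smooth, legs=1, mass=18} → age = 18 → Out. {age=29, skin=feathers, legs=8, mass=12} → age = 29 → Out.

Out, Out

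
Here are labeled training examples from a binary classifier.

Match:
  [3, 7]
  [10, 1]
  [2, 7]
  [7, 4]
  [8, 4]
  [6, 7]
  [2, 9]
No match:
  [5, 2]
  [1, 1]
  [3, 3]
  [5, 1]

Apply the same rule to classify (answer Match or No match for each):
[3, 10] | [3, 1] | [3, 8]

Match, No match, Match

The pattern is that an item is 'Match' exactly when: sum ≥ 9.
[3, 10] → 3+10 = 13 → Match. [3, 1] → 3+1 = 4 → No match. [3, 8] → 3+8 = 11 → Match.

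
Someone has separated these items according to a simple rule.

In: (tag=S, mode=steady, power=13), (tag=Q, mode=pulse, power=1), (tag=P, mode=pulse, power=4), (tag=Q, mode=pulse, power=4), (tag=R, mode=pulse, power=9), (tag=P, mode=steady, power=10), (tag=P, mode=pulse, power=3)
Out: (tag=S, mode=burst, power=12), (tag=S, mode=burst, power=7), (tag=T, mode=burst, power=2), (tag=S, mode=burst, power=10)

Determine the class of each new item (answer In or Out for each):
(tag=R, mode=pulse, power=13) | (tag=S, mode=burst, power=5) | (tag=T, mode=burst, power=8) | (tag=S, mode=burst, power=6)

In, Out, Out, Out

'In' ⟺ mode is not burst.
(tag=R, mode=pulse, power=13): mode is pulse, has this property → In. (tag=S, mode=burst, power=5): mode is burst, does not fit → Out. (tag=T, mode=burst, power=8): mode is burst, does not fit → Out. (tag=S, mode=burst, power=6): mode is burst, does not fit → Out.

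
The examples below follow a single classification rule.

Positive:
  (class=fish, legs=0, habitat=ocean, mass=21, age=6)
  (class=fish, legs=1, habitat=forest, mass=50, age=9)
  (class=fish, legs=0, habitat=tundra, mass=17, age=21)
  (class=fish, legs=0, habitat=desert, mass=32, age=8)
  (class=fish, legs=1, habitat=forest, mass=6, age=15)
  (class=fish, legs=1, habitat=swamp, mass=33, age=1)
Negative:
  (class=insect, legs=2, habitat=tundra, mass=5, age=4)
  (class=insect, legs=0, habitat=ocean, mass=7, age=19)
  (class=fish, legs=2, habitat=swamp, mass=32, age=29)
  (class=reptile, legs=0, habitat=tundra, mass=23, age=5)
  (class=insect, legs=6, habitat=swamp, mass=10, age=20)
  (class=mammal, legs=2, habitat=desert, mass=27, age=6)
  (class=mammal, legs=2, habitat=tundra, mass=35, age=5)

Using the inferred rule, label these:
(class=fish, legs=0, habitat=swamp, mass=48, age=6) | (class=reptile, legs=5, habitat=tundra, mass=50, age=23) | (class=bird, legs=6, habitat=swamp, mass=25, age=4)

The simplest hypothesis consistent with all the labels is: class is fish AND age ≤ 21.
(class=fish, legs=0, habitat=swamp, mass=48, age=6): Positive (class is fish, age = 6). (class=reptile, legs=5, habitat=tundra, mass=50, age=23): Negative (class is reptile, age = 23). (class=bird, legs=6, habitat=swamp, mass=25, age=4): Negative (class is bird, age = 4).

Positive, Negative, Negative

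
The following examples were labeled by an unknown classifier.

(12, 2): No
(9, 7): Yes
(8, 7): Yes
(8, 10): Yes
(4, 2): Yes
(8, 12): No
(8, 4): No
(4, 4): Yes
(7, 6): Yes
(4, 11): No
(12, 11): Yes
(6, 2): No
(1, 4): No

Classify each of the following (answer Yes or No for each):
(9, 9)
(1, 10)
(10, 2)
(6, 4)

Yes, No, No, Yes

The common property of the 'Yes' items is: |first − second| ≤ 2. No 'No' item has it.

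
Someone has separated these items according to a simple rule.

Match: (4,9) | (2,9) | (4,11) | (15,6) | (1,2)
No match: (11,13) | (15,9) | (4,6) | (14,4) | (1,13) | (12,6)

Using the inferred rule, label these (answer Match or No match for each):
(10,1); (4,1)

Match, Match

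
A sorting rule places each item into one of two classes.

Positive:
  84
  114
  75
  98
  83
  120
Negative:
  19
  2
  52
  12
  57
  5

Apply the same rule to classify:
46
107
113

The simplest hypothesis consistent with all the labels is: at least 75.

Negative, Positive, Positive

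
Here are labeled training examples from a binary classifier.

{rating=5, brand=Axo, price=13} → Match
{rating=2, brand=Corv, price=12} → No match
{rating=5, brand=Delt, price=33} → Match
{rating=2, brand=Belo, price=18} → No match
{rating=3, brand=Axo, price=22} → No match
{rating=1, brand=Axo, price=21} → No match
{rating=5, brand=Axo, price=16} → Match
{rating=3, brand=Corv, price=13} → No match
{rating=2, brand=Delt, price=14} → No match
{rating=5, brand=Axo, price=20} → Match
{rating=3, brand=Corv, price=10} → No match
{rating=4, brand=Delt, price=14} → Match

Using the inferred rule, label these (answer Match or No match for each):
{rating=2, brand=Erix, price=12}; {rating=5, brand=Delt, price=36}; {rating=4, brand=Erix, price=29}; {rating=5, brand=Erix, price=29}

No match, Match, Match, Match

Every 'Match' example satisfies: rating ≥ 4. None of the 'No match' examples do.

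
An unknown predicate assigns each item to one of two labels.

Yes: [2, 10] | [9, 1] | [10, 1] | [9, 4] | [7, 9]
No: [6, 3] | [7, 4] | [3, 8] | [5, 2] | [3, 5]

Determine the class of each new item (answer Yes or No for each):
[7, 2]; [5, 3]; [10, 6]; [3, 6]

No, No, Yes, No

A rule that fits every label: max ≥ 9 — true of each 'Yes' example, false of each 'No' one.
[7, 2] — max 7, hence No. [5, 3] — max 5, hence No. [10, 6] — max 10, hence Yes. [3, 6] — max 6, hence No.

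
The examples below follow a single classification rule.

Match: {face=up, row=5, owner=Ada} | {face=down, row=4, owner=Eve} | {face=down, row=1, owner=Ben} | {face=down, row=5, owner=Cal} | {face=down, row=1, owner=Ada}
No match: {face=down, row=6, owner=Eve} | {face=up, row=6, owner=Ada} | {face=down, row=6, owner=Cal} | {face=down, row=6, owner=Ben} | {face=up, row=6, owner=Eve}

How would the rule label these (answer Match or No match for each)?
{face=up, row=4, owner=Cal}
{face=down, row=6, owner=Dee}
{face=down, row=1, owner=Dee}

Match, No match, Match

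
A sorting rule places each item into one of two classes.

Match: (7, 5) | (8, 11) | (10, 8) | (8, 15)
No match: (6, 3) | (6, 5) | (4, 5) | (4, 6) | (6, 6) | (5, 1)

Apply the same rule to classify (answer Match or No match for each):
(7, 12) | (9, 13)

Match, Match

Every 'Match' example satisfies: first ≥ 7. None of the 'No match' examples do.
Match: (7, 12), since first 7.
Match: (9, 13), since first 9.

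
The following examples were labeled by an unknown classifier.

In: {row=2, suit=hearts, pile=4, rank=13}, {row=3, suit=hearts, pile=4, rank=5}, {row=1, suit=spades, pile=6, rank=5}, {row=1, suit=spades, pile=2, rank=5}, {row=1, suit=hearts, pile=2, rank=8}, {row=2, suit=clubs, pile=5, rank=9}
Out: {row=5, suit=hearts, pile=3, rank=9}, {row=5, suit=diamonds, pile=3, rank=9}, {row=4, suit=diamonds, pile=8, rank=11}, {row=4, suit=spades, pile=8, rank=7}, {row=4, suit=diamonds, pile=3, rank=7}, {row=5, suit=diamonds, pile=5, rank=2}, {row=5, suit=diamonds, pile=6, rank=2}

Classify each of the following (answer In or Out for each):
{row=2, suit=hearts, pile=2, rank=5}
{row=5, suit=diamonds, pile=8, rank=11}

The pattern is that an item is 'In' exactly when: row ≤ 3.
{row=2, suit=hearts, pile=2, rank=5}: row = 2 — passes, so In. {row=5, suit=diamonds, pile=8, rank=11}: row = 5 — lacks this property, so Out.

In, Out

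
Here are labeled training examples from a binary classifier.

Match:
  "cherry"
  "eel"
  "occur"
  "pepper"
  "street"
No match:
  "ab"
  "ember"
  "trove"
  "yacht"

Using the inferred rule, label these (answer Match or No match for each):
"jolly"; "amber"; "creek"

Match, No match, Match

The pattern is that an item is 'Match' exactly when: has a double letter.
"jolly": 'll' doubled, checks out → Match. "amber": no doubled letter, doesn't match → No match. "creek": 'ee' doubled, checks out → Match.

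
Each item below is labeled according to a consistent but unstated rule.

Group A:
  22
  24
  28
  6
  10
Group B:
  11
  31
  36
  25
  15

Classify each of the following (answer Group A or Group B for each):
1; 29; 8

Group B, Group B, Group A

Every 'Group A' example satisfies: even AND at most 28. None of the 'Group B' examples do.
1: Group B (1 is odd, 1 ≤ 28).
29: Group B (29 is odd, 29 > 28).
8: Group A (8 is even, 8 ≤ 28).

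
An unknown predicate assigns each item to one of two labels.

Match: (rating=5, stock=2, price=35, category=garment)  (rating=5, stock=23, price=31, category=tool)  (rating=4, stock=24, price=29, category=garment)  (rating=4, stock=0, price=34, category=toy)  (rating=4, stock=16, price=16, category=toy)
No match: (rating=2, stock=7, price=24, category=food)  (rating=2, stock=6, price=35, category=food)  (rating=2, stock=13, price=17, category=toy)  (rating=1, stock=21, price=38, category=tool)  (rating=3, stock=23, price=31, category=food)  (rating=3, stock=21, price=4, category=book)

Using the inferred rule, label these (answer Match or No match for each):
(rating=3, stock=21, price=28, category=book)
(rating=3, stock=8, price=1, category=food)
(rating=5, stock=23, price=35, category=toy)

No match, No match, Match

The rule appears to be: rating ≥ 4.
(rating=3, stock=21, price=28, category=book) — rating = 3, hence No match.
(rating=3, stock=8, price=1, category=food) — rating = 3, hence No match.
(rating=5, stock=23, price=35, category=toy) — rating = 5, hence Match.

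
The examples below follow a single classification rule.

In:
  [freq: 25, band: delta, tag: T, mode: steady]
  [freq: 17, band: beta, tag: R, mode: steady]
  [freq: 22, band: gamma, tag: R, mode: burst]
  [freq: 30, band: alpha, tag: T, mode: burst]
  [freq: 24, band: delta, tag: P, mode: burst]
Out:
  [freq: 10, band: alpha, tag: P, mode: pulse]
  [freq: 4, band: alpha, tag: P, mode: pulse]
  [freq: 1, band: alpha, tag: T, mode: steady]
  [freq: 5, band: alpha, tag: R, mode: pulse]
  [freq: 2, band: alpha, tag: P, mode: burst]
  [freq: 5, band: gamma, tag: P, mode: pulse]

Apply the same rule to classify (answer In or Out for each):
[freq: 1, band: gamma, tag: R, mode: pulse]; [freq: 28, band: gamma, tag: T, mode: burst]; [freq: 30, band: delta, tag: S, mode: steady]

Out, In, In

Rule: freq ≥ 17. This holds for each 'In' example and fails for each 'Out' one.
[freq: 1, band: gamma, tag: R, mode: pulse]: freq = 1, does not satisfy this → Out.
[freq: 28, band: gamma, tag: T, mode: burst]: freq = 28, passes → In.
[freq: 30, band: delta, tag: S, mode: steady]: freq = 30, passes → In.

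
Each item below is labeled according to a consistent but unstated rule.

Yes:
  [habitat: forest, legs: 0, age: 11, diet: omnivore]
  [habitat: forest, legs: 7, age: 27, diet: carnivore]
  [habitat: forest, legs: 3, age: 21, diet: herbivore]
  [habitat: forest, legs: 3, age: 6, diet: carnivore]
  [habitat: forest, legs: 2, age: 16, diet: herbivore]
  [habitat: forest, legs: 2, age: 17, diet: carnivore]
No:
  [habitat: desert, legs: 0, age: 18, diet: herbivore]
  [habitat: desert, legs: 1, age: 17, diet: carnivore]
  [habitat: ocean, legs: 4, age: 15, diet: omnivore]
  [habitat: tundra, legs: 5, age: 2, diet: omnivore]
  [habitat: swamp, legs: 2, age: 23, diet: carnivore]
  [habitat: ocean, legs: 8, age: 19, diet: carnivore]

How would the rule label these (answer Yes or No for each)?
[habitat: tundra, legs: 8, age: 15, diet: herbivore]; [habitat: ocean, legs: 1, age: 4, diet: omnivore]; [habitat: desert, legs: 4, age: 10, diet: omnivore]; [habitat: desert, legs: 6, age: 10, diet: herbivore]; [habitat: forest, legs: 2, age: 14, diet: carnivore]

Looking at the examples, the only property every 'Yes' case has and every 'No' case lacks is: habitat is forest.
[habitat: tundra, legs: 8, age: 15, diet: herbivore]: habitat is tundra — does not fit, so No.
[habitat: ocean, legs: 1, age: 4, diet: omnivore]: habitat is ocean — does not fit, so No.
[habitat: desert, legs: 4, age: 10, diet: omnivore]: habitat is desert — does not fit, so No.
[habitat: desert, legs: 6, age: 10, diet: herbivore]: habitat is desert — does not fit, so No.
[habitat: forest, legs: 2, age: 14, diet: carnivore]: habitat is forest — meets the rule, so Yes.

No, No, No, No, Yes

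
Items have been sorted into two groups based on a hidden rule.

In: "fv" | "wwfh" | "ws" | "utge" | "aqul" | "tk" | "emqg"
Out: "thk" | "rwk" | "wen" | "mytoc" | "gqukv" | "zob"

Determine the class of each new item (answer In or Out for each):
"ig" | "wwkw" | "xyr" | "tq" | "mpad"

A rule that fits every label: even length — true of each 'In' example, false of each 'Out' one.
"ig": length 2 — matches, so In.
"wwkw": length 4 — matches, so In.
"xyr": length 3 — doesn't match, so Out.
"tq": length 2 — matches, so In.
"mpad": length 4 — matches, so In.

In, In, Out, In, In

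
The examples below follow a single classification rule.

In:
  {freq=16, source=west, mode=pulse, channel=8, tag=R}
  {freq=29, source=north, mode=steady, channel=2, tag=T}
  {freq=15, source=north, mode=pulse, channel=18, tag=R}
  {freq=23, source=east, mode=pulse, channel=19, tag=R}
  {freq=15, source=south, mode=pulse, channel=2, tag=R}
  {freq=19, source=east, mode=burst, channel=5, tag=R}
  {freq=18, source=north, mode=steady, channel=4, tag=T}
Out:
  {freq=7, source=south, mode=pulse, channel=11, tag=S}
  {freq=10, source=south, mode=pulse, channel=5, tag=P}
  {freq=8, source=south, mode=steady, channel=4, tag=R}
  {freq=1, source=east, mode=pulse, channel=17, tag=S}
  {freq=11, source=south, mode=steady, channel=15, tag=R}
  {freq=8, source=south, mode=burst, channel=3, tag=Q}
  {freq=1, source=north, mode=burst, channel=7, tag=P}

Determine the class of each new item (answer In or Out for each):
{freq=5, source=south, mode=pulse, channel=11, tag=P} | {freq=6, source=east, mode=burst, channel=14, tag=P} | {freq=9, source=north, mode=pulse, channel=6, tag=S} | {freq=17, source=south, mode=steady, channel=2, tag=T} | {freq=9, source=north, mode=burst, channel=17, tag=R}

Out, Out, Out, In, Out

The distinguishing property — freq ≥ 15 — holds for all the 'In' cases and none of the 'Out' cases.
{freq=5, source=south, mode=pulse, channel=11, tag=P}: Out (freq = 5). {freq=6, source=east, mode=burst, channel=14, tag=P}: Out (freq = 6). {freq=9, source=north, mode=pulse, channel=6, tag=S}: Out (freq = 9). {freq=17, source=south, mode=steady, channel=2, tag=T}: In (freq = 17). {freq=9, source=north, mode=burst, channel=17, tag=R}: Out (freq = 9).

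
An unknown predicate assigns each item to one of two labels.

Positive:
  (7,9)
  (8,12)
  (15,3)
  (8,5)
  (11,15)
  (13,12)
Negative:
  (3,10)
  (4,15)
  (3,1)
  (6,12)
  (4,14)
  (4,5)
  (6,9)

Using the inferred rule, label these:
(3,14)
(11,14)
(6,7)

Negative, Positive, Negative

A rule that fits every label: first ≥ 7 — true of each 'Positive' example, false of each 'Negative' one.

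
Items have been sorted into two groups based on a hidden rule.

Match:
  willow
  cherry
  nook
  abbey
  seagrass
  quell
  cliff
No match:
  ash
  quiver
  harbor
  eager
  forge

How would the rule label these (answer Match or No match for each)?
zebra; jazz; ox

Comparing the two groups points to one rule — has a double letter.

No match, Match, No match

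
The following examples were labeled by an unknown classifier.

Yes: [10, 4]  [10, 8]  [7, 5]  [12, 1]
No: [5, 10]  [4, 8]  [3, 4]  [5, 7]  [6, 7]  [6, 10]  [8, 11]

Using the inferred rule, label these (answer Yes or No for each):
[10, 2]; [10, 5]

Yes, Yes

The common property of the 'Yes' items is: first > second. No 'No' item has it.
[10, 2] → 10 > 2 → Yes. [10, 5] → 10 > 5 → Yes.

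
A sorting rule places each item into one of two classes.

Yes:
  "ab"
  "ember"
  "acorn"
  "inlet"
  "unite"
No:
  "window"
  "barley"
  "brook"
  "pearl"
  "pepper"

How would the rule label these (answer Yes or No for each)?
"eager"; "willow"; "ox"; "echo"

Yes, No, Yes, Yes

The distinguishing property — starts with a vowel — holds for all the 'Yes' cases and none of the 'No' cases.
Yes: "eager", since starts with 'e'.
No: "willow", since starts with 'w'.
Yes: "ox", since starts with 'o'.
Yes: "echo", since starts with 'e'.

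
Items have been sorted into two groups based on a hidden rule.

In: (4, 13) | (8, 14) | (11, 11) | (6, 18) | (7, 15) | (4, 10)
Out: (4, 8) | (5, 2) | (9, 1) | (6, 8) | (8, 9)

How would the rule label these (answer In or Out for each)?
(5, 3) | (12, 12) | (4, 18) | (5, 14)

The distinguishing property — second ≥ 10 — holds for all the 'In' cases and none of the 'Out' cases.
(5, 3): Out (second 3). (12, 12): In (second 12). (4, 18): In (second 18). (5, 14): In (second 14).

Out, In, In, In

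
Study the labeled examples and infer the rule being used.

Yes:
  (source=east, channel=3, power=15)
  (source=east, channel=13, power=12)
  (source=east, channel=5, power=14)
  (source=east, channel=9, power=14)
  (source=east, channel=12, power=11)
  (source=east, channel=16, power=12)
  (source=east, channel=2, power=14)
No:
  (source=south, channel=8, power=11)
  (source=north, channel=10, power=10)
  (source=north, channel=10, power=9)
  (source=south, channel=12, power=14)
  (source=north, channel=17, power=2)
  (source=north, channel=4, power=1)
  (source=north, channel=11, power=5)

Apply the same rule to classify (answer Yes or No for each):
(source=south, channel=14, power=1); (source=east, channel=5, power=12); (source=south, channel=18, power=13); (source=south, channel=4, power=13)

No, Yes, No, No

The common property of the 'Yes' items is: source is east. No 'No' item has it.
(source=south, channel=14, power=1) → source is south → No. (source=east, channel=5, power=12) → source is east → Yes. (source=south, channel=18, power=13) → source is south → No. (source=south, channel=4, power=13) → source is south → No.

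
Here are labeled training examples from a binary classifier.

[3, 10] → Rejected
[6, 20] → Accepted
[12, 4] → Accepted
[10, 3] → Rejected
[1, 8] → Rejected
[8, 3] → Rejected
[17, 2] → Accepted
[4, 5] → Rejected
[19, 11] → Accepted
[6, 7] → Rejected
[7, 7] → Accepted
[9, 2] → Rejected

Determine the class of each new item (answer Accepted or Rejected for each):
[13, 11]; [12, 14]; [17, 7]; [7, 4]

Accepted, Accepted, Accepted, Rejected

Every 'Accepted' example satisfies: sum ≥ 14. None of the 'Rejected' examples do.
[13, 11]: 13+11 = 24 — meets the rule, so Accepted.
[12, 14]: 12+14 = 26 — meets the rule, so Accepted.
[17, 7]: 17+7 = 24 — meets the rule, so Accepted.
[7, 4]: 7+4 = 11 — does not satisfy this, so Rejected.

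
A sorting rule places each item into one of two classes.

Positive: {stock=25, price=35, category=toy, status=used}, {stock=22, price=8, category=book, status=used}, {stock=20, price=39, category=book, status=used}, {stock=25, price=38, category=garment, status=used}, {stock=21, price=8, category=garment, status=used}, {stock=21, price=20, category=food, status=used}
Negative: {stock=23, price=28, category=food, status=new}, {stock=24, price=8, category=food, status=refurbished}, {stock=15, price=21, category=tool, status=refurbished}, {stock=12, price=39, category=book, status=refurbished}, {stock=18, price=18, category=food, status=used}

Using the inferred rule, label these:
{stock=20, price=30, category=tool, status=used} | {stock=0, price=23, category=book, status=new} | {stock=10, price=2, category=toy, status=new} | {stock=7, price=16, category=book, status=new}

The common property of the 'Positive' items is: status is used AND stock ≥ 20. No 'Negative' item has it.
{stock=20, price=30, category=tool, status=used} → status is used, stock = 20 → Positive.
{stock=0, price=23, category=book, status=new} → status is new, stock = 0 → Negative.
{stock=10, price=2, category=toy, status=new} → status is new, stock = 10 → Negative.
{stock=7, price=16, category=book, status=new} → status is new, stock = 7 → Negative.

Positive, Negative, Negative, Negative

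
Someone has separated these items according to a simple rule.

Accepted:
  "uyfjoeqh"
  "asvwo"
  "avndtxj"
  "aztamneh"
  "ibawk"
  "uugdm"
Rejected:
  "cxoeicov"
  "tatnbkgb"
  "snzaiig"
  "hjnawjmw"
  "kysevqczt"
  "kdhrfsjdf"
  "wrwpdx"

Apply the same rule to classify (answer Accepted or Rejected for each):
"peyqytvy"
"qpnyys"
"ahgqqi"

Rejected, Rejected, Accepted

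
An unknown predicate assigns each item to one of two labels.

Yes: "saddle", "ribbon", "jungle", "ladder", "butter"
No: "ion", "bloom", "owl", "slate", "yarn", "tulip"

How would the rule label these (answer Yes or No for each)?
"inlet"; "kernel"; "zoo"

No, Yes, No

The pattern is that an item is 'Yes' exactly when: length 6.
No: "inlet", since length 5.
Yes: "kernel", since length 6.
No: "zoo", since length 3.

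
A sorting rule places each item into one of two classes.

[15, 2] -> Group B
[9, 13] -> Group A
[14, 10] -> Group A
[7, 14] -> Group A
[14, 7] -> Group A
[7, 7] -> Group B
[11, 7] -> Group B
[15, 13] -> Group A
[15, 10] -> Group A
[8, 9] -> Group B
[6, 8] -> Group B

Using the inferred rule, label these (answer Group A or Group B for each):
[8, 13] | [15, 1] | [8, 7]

Group A, Group B, Group B

The simplest hypothesis consistent with all the labels is: sum ≥ 21.
[8, 13]: 8+13 = 21, qualifies → Group A. [15, 1]: 15+1 = 16, lacks this property → Group B. [8, 7]: 8+7 = 15, lacks this property → Group B.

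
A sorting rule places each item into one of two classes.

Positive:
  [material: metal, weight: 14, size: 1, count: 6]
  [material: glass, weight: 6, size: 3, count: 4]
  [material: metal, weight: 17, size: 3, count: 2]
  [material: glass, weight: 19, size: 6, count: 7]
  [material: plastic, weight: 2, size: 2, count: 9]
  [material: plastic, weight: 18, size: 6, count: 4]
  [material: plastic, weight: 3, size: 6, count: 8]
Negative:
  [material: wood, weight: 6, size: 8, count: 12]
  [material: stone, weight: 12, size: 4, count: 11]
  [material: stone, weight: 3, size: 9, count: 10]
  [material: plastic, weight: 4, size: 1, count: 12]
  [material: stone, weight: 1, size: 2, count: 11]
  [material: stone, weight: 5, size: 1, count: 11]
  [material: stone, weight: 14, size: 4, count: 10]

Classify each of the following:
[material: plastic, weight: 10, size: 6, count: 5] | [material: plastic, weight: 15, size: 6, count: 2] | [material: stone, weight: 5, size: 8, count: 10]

Positive, Positive, Negative

Every 'Positive' example satisfies: count ≤ 9. None of the 'Negative' examples do.
[material: plastic, weight: 10, size: 6, count: 5] → count = 5 → Positive. [material: plastic, weight: 15, size: 6, count: 2] → count = 2 → Positive. [material: stone, weight: 5, size: 8, count: 10] → count = 10 → Negative.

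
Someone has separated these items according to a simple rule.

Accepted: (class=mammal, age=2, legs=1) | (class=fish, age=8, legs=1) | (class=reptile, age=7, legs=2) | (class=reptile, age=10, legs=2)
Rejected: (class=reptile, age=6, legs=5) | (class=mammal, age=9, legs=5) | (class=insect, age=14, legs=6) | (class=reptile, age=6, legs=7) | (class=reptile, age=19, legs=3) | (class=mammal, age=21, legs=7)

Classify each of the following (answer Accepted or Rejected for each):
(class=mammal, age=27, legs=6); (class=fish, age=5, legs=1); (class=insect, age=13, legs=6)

Rejected, Accepted, Rejected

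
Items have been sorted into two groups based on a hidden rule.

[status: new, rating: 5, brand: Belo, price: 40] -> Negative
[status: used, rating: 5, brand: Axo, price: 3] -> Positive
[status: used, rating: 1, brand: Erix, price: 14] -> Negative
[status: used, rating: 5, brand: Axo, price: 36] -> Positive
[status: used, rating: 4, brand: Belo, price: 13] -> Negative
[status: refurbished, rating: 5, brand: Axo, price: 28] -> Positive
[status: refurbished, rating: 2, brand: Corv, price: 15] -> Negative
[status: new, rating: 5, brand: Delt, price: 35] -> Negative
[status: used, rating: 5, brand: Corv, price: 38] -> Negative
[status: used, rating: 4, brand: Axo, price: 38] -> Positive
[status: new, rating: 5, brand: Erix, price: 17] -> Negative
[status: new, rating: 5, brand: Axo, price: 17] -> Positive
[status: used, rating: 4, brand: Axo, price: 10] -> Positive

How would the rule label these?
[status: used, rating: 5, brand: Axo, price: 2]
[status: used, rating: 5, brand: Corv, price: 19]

'Positive' ⟺ brand is Axo.
[status: used, rating: 5, brand: Axo, price: 2]: brand is Axo — fits, so Positive. [status: used, rating: 5, brand: Corv, price: 19]: brand is Corv — does not fit, so Negative.

Positive, Negative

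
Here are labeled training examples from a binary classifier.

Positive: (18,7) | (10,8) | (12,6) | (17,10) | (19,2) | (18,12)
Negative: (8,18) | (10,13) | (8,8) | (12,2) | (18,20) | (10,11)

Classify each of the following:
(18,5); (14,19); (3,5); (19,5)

Positive, Negative, Negative, Positive

All 'Positive' examples share one property — first > second AND sum ≥ 16 — and every 'Negative' example lacks it.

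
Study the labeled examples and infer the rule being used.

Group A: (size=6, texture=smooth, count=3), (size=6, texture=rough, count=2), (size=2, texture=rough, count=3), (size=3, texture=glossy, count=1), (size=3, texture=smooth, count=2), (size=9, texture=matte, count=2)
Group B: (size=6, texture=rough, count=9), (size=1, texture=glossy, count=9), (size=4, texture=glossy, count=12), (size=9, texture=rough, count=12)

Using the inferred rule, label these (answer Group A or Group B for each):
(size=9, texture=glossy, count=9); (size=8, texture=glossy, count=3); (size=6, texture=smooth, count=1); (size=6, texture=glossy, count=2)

Group B, Group A, Group A, Group A

One predicate separates the groups cleanly: count ≤ 3.
(size=9, texture=glossy, count=9): Group B (count = 9). (size=8, texture=glossy, count=3): Group A (count = 3). (size=6, texture=smooth, count=1): Group A (count = 1). (size=6, texture=glossy, count=2): Group A (count = 2).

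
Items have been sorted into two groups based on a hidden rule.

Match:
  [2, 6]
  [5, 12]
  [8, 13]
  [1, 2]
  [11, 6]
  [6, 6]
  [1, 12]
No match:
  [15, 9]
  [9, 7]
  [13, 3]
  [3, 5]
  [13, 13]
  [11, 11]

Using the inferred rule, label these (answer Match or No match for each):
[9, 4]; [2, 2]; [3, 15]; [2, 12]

One predicate separates the groups cleanly: product is even.
[9, 4]: 9·4 = 36 — checks out, so Match.
[2, 2]: 2·2 = 4 — checks out, so Match.
[3, 15]: 3·15 = 45 — doesn't match, so No match.
[2, 12]: 2·12 = 24 — checks out, so Match.

Match, Match, No match, Match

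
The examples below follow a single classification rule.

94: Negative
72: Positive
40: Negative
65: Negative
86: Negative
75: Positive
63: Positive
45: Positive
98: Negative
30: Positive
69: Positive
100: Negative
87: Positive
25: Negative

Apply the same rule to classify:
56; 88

Negative, Negative

Comparing the two groups points to one rule — multiple of 3.
56 → 56 = 3·18 + 2 → Negative. 88 → 88 = 3·29 + 1 → Negative.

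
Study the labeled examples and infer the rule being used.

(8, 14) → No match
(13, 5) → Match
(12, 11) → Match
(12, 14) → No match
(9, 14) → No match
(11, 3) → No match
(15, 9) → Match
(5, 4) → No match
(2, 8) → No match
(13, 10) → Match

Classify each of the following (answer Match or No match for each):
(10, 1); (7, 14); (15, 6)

No match, No match, Match

A rule that fits every label: first > second AND sum ≥ 18 — true of each 'Match' example, false of each 'No match' one.
No match: (10, 1), since 10 > 1, 10+1 = 11.
No match: (7, 14), since 7 < 14, 7+14 = 21.
Match: (15, 6), since 15 > 6, 15+6 = 21.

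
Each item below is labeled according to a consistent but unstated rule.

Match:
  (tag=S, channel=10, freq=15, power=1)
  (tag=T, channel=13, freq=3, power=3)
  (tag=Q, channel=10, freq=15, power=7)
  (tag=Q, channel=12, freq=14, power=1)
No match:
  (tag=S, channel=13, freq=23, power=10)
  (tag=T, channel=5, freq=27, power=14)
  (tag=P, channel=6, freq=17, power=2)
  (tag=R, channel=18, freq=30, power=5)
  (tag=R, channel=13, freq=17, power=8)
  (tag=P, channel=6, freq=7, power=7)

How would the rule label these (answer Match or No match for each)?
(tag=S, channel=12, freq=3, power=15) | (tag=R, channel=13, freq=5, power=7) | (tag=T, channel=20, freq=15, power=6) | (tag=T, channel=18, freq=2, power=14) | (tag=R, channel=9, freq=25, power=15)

All 'Match' examples share one property — channel ≥ 10 AND freq ≤ 15 — and every 'No match' example lacks it.
(tag=S, channel=12, freq=3, power=15) — channel = 12, freq = 3, hence Match.
(tag=R, channel=13, freq=5, power=7) — channel = 13, freq = 5, hence Match.
(tag=T, channel=20, freq=15, power=6) — channel = 20, freq = 15, hence Match.
(tag=T, channel=18, freq=2, power=14) — channel = 18, freq = 2, hence Match.
(tag=R, channel=9, freq=25, power=15) — channel = 9, freq = 25, hence No match.

Match, Match, Match, Match, No match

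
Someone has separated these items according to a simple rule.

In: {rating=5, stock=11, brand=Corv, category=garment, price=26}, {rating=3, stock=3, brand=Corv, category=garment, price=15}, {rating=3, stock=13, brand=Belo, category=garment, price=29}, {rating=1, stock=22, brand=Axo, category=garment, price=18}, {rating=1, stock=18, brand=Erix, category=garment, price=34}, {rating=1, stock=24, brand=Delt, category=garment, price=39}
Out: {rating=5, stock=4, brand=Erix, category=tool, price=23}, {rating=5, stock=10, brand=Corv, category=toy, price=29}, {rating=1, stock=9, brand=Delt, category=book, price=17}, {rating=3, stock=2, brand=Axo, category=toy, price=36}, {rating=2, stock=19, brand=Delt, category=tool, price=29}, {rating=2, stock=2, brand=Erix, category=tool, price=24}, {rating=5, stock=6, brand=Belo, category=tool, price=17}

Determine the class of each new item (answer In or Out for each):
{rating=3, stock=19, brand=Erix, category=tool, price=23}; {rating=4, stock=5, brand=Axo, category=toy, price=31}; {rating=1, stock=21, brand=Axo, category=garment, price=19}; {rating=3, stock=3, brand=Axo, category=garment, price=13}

Every 'In' example satisfies: category is garment. None of the 'Out' examples do.

Out, Out, In, In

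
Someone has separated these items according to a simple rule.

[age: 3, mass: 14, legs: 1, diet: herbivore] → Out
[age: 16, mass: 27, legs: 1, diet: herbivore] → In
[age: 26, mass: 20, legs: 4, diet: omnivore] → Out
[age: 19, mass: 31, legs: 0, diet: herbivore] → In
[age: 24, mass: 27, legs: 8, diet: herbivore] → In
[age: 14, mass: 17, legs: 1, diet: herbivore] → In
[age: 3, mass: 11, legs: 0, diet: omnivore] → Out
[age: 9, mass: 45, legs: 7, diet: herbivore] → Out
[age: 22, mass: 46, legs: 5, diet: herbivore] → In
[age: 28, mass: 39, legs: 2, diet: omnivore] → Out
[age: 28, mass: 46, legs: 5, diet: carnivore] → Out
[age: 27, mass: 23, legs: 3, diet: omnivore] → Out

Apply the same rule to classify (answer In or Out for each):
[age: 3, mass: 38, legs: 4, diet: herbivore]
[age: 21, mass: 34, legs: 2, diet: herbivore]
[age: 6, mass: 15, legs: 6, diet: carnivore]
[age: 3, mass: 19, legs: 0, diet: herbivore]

Out, In, Out, Out

The distinguishing property — diet is herbivore AND age ≥ 14 — holds for all the 'In' cases and none of the 'Out' cases.
[age: 3, mass: 38, legs: 4, diet: herbivore]: Out (diet is herbivore, age = 3).
[age: 21, mass: 34, legs: 2, diet: herbivore]: In (diet is herbivore, age = 21).
[age: 6, mass: 15, legs: 6, diet: carnivore]: Out (diet is carnivore, age = 6).
[age: 3, mass: 19, legs: 0, diet: herbivore]: Out (diet is herbivore, age = 3).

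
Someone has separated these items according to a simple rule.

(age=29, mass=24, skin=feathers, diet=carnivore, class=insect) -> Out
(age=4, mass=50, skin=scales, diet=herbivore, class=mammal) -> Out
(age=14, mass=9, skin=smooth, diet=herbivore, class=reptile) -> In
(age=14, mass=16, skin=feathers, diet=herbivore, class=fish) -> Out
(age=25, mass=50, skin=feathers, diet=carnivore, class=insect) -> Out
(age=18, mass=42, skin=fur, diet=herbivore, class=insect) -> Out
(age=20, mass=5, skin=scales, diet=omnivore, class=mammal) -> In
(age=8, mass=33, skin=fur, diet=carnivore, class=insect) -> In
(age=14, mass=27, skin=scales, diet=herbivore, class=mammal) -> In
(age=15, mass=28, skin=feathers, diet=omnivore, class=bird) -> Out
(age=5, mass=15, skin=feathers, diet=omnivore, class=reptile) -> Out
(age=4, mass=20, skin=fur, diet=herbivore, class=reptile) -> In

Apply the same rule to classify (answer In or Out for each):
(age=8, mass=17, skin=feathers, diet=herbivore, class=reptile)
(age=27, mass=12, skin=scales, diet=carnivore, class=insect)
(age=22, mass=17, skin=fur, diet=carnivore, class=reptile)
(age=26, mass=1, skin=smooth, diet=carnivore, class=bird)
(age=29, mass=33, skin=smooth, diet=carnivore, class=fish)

The classifier is using: skin is not feathers AND mass ≤ 33.
(age=8, mass=17, skin=feathers, diet=herbivore, class=reptile): Out (skin is feathers, mass = 17).
(age=27, mass=12, skin=scales, diet=carnivore, class=insect): In (skin is scales, mass = 12).
(age=22, mass=17, skin=fur, diet=carnivore, class=reptile): In (skin is fur, mass = 17).
(age=26, mass=1, skin=smooth, diet=carnivore, class=bird): In (skin is smooth, mass = 1).
(age=29, mass=33, skin=smooth, diet=carnivore, class=fish): In (skin is smooth, mass = 33).

Out, In, In, In, In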